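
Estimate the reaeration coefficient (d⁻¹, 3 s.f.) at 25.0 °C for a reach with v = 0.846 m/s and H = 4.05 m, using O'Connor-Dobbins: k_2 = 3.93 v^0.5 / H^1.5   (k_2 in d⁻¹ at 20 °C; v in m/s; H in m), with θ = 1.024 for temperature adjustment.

k_2 ≈ 0.499 d⁻¹

k_2(20) = 3.93 × 0.846^0.5 / 4.05^1.5 = 3.93 × 0.9198 / 8.150 = 0.4435 d⁻¹.
k_2(25.0) = 0.4435 × 1.024^(25.0−20) = 0.4435 × 1.126 = 0.4993 d⁻¹.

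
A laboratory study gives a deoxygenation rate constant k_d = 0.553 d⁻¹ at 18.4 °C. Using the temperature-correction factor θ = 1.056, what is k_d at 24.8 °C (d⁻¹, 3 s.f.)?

k_d ≈ 0.784 d⁻¹

k_d(T₂) = k_d(T₁) · θ^(T₂−T₁) = 0.553 × 1.056^(24.8−18.4)
= 0.553 × 1.056^6.40 = 0.553 × 1.417 = 0.7837 d⁻¹.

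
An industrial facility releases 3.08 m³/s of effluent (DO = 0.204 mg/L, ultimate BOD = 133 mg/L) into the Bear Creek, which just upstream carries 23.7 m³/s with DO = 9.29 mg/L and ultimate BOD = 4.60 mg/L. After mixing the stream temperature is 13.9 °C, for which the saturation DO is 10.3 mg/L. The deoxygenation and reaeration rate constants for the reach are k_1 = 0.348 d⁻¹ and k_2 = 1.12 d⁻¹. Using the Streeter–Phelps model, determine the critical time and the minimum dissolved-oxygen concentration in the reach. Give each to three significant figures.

t_c ≈ 1.17 d; minimum DO ≈ 6.29 mg/L

Mixed DO = (23.7×9.29 + 3.08×0.204)/(23.7+3.08) = 220.8/26.78 = 8.245 mg/L.
Mixed L₀ = (23.7×4.60 + 3.08×133)/(26.78) = 518.7/26.78 = 19.37 mg/L.
Initial deficit D₀ = C_s − DO₀ = 10.3 − 8.245 = 2.055 mg/L.
t_c = (1/0.7720) ln[(1.12/0.348)(1 − 2.055×0.7720/(0.348×19.37))] = 1.295 × ln(2.461) = 1.166 d.
D_c = (0.348/1.12) × 19.37 × e^(−0.348×1.166) = 0.3107 × 19.37 × 0.6664 = 4.010 mg/L.
Minimum DO = 10.3 − 4.010 = 6.290 mg/L.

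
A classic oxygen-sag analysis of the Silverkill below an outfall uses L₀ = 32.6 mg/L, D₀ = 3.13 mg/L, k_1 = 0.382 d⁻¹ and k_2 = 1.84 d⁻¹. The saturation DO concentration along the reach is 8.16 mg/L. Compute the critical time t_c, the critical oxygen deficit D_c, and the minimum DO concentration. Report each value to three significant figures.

t_c ≈ 0.765 d; D_c ≈ 5.05 mg/L; min DO ≈ 3.11 mg/L

At the critical point dD/dt = 0, so k_1 L₀ e^(−k_1 t) = k_2 D. Substituting D(t) from the Streeter–Phelps equation and solving for t gives
t_c = ln[(k_2/k_1)(1 − D₀(k_2−k_1)/(k_1 L₀))] / (k_2−k_1).
Here k_2−k_1 = 1.458 d⁻¹ and 1 − D₀(k_2−k_1)/(k_1 L₀) = 1 − 3.13×1.458/(0.382×32.6) = 0.6335, so
t_c = ln(4.817 × 0.6335) / 1.458 = 1.116 / 1.458 = 0.7652 d.
D_c = (k_1/k_2) L₀ e^(−k_1 t_c) = (0.382/1.84) × 32.6 × e^(−0.382×0.7652) = 0.2076 × 32.6 × 0.7465 = 5.053 mg/L.
Minimum DO = C_s − D_c = 8.16 − 5.053 = 3.107 mg/L.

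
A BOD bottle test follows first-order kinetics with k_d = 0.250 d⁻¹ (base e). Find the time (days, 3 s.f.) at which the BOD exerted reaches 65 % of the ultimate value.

y/L₀ = 1 − e^(−k_d t) = 0.65 ⇒ e^(−k_d t) = 0.350
t = −ln(0.350) / 0.250 = 1.050 / 0.250 = 4.199 d.

t ≈ 4.20 d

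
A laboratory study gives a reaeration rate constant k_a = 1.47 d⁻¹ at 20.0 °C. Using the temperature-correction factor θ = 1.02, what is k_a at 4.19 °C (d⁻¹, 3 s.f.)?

k_a(T₂) = k_a(T₁) · θ^(T₂−T₁) = 1.47 × 1.02^(4.19−20.0)
= 1.47 × 1.02^-15.8 = 1.47 × 0.7312 = 1.075 d⁻¹.

k_a ≈ 1.07 d⁻¹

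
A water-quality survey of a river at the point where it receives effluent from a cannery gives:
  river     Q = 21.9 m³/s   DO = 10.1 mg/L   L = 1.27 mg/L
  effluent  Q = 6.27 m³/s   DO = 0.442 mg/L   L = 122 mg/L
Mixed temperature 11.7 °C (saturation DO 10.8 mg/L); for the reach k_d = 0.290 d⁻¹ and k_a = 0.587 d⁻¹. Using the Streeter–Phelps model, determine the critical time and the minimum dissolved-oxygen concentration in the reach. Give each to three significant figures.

t_c ≈ 2.01 d; minimum DO ≈ 3.03 mg/L

Mixed DO = (21.9×10.1 + 6.27×0.442)/(21.9+6.27) = 224.0/28.17 = 7.950 mg/L.
Mixed L₀ = (21.9×1.27 + 6.27×122)/(28.17) = 792.8/28.17 = 28.14 mg/L.
Initial deficit D₀ = C_s − DO₀ = 10.8 − 7.950 = 2.850 mg/L.
t_c = (1/0.2970) ln[(0.587/0.290)(1 − 2.850×0.2970/(0.290×28.14))] = 3.367 × ln(1.814) = 2.006 d.
D_c = (0.290/0.587) × 28.14 × e^(−0.290×2.006) = 0.4940 × 28.14 × 0.5590 = 7.772 mg/L.
Minimum DO = 10.8 − 7.772 = 3.028 mg/L.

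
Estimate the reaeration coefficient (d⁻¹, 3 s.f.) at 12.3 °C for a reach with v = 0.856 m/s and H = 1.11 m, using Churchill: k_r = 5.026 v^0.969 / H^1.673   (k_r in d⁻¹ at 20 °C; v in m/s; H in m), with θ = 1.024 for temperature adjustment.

k_r ≈ 3.02 d⁻¹

k_r(20) = 5.026 × 0.856^0.969 / 1.11^1.673 = 5.026 × 0.8601 / 1.191 = 3.630 d⁻¹.
k_r(12.3) = 3.630 × 1.024^(12.3−20) = 3.630 × 0.8331 = 3.025 d⁻¹.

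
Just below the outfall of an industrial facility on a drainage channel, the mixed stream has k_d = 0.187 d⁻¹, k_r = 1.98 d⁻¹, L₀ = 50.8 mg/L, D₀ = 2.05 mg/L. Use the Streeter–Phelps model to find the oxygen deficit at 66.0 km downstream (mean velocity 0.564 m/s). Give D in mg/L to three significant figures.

Travel time t = x/v = 66.0 km / (0.564 m/s) = 66000 m / 0.564 m/s = 117000 s = 1.354 d.
k_d L₀/(k_r−k_d) = 0.187×50.8/(1.98−0.187) = 9.500/1.793 = 5.298 mg/L.
e^(−k_d t) = e^(−0.187×1.354) = 0.7763; e^(−k_r t) = e^(−1.98×1.354) = 0.06844.
D = 5.298 × (0.7763 − 0.06844) + 2.05 × 0.06844 = 3.750 + 0.1403 = 3.890 mg/L.

D ≈ 3.89 mg/L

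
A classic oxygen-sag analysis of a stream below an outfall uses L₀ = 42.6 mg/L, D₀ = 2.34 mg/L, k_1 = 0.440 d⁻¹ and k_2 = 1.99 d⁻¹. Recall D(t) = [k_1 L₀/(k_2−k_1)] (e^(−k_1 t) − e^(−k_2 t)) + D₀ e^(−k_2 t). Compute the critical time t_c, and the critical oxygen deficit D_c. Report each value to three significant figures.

t_c ≈ 0.835 d; D_c ≈ 6.52 mg/L

At the critical point dD/dt = 0, so k_1 L₀ e^(−k_1 t) = k_2 D. Substituting D(t) from the Streeter–Phelps equation and solving for t gives
t_c = ln[(k_2/k_1)(1 − D₀(k_2−k_1)/(k_1 L₀))] / (k_2−k_1).
Here k_2−k_1 = 1.550 d⁻¹ and 1 − D₀(k_2−k_1)/(k_1 L₀) = 1 − 2.34×1.550/(0.440×42.6) = 0.8065, so
t_c = ln(4.523 × 0.8065) / 1.550 = 1.294 / 1.550 = 0.8349 d.
L(t_c) = L₀ e^(−k_1 t_c) = 42.6 × 0.6926 = 29.50 mg/L, and at the critical point k_2 D_c = k_1 L, so D_c = (0.440/1.99) × 29.50 = 6.523 mg/L.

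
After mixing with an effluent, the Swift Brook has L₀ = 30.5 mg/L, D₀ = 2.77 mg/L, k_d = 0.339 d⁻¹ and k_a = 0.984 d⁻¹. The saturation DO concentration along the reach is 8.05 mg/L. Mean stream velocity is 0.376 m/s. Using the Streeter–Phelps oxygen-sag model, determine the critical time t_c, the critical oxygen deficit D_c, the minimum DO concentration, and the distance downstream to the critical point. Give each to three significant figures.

t_c = [1/(k_a−k_d)] ln[(k_a/k_d)(1 − D₀(k_a−k_d)/(k_d L₀))]
= [1/(0.984−0.339)] ln[(0.984/0.339)(1 − 2.77×0.6450/(0.339×30.5))]
= (1/0.6450) ln[2.903 × 0.8272] = 1.550 × ln(2.401) = 1.550 × 0.8759 = 1.358 d.
L(t_c) = L₀ e^(−k_d t_c) = 30.5 × 0.6311 = 19.25 mg/L, and at the critical point k_a D_c = k_d L, so D_c = (0.339/0.984) × 19.25 = 6.631 mg/L.
Minimum DO = C_s − D_c = 8.05 − 6.631 = 1.419 mg/L.
x_c = v t_c = 0.376 m/s × 1.358 d × 86400 s/d = 44120 m ≈ 44.1 km.

t_c ≈ 1.36 d; D_c ≈ 6.63 mg/L; min DO ≈ 1.42 mg/L; x_c ≈ 44.1 km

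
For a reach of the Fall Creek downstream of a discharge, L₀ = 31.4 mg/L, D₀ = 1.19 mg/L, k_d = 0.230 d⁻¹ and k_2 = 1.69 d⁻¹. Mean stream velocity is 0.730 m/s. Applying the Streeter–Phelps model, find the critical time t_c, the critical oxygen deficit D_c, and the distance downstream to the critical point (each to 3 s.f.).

With k_2/k_d = 7.348 and 1 − D₀(k_2−k_d)/(k_d L₀) = 0.7594,
t_c = ln(7.348 × 0.7594) / (1.69 − 0.230) = ln(5.580) / 1.460 = 1.719/1.460 = 1.178 d.
D_c = (k_d/k_2) L₀ e^(−k_d t_c) = (0.230/1.69) × 31.4 × e^(−0.230×1.178) = 0.1361 × 31.4 × 0.7627 = 3.259 mg/L.
x_c = v t_c = 0.730 m/s × 1.178 d × 86400 s/d = 74270 m ≈ 74.3 km.

t_c ≈ 1.18 d; D_c ≈ 3.26 mg/L; x_c ≈ 74.3 km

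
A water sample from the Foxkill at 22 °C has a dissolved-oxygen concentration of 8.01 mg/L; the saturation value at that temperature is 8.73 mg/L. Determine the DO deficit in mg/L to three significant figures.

D = C_s − C = 8.73 − 8.01 = 0.720 mg/L.

D ≈ 0.720 mg/L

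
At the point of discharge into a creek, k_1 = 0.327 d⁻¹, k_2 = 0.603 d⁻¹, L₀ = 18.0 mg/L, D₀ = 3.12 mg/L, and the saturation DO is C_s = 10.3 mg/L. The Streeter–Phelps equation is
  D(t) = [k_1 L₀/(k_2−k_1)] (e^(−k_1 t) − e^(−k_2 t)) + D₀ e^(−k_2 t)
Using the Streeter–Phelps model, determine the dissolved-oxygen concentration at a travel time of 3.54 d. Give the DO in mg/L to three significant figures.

DO ≈ 5.75 mg/L

k_1 L₀/(k_2−k_1) = 0.327×18.0/(0.603−0.327) = 5.886/0.2760 = 21.33 mg/L.
e^(−k_1 t) = e^(−0.327×3.540) = 0.3142; e^(−k_2 t) = e^(−0.603×3.540) = 0.1183.
D = 21.33 × (0.3142 − 0.1183) + 3.12 × 0.1183 = 4.179 + 0.3691 = 4.548 mg/L.
DO = C_s − D = 10.3 − 4.548 = 5.752 mg/L.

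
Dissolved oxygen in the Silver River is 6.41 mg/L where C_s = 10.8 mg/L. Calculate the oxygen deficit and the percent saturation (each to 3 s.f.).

D = C_s − C = 10.8 − 6.41 = 4.39 mg/L.
% saturation = 6.41/10.8 × 100 = 59.4 %.

D ≈ 4.39 mg/L; 59.4 % saturation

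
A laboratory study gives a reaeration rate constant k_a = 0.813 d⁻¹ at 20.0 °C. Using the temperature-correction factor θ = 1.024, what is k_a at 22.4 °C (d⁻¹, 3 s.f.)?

k_a(T₂) = k_a(T₁) · θ^(T₂−T₁) = 0.813 × 1.024^(22.4−20.0)
= 0.813 × 1.024^2.40 = 0.813 × 1.059 = 0.8606 d⁻¹.

k_a ≈ 0.861 d⁻¹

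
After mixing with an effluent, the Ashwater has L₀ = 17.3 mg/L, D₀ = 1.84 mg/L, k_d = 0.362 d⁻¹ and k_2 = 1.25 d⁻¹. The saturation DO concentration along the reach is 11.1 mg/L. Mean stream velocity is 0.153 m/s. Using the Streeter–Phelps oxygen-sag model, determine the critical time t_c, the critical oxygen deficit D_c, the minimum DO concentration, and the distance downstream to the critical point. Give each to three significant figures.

With k_2/k_d = 3.453 and 1 − D₀(k_2−k_d)/(k_d L₀) = 0.7391,
t_c = ln(3.453 × 0.7391) / (1.25 − 0.362) = ln(2.552) / 0.8880 = 0.9369/0.8880 = 1.055 d.
L(t_c) = L₀ e^(−k_d t_c) = 17.3 × 0.6825 = 11.81 mg/L, and at the critical point k_2 D_c = k_d L, so D_c = (0.362/1.25) × 11.81 = 3.420 mg/L.
Minimum DO = C_s − D_c = 11.1 − 3.420 = 7.680 mg/L.
x_c = v t_c = 0.153 m/s × 1.055 d × 86400 s/d = 13950 m ≈ 13.9 km.

t_c ≈ 1.06 d; D_c ≈ 3.42 mg/L; min DO ≈ 7.68 mg/L; x_c ≈ 13.9 km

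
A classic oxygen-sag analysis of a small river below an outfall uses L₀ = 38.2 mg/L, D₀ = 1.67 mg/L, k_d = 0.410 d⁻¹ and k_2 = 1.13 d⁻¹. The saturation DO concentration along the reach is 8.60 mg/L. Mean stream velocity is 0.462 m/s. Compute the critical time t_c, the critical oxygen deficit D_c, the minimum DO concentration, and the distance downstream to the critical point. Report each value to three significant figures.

t_c = [1/(k_2−k_d)] ln[(k_2/k_d)(1 − D₀(k_2−k_d)/(k_d L₀))]
= [1/(1.13−0.410)] ln[(1.13/0.410)(1 − 1.67×0.7200/(0.410×38.2))]
= (1/0.7200) ln[2.756 × 0.9232] = 1.389 × ln(2.545) = 1.389 × 0.9339 = 1.297 d.
L(t_c) = L₀ e^(−k_d t_c) = 38.2 × 0.5875 = 22.44 mg/L, and at the critical point k_2 D_c = k_d L, so D_c = (0.410/1.13) × 22.44 = 8.143 mg/L.
Minimum DO = C_s − D_c = 8.60 − 8.143 = 0.4567 mg/L.
x_c = v t_c = 0.462 m/s × 1.297 d × 86400 s/d = 51780 m ≈ 51.8 km.

t_c ≈ 1.30 d; D_c ≈ 8.14 mg/L; min DO ≈ 0.457 mg/L; x_c ≈ 51.8 km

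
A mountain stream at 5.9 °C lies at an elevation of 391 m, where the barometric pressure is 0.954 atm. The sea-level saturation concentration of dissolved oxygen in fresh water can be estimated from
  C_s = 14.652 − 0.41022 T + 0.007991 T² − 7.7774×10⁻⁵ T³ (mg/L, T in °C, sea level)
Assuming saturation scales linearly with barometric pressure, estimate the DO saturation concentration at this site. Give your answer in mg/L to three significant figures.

At sea level: C_s = 14.652 − 0.41022×5.9 + 0.007991×5.9² − 7.7774×10⁻⁵×5.9³ = 12.49 mg/L.
Pressure correction: C_s' = 12.49 × 0.954 = 11.92 mg/L.

C_s ≈ 11.9 mg/L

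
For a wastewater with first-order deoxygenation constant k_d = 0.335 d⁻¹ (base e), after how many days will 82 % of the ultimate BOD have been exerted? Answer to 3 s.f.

y/L₀ = 1 − e^(−k_d t) = 0.82 ⇒ e^(−k_d t) = 0.180
t = −ln(0.180) / 0.335 = 1.715 / 0.335 = 5.119 d.

t ≈ 5.12 d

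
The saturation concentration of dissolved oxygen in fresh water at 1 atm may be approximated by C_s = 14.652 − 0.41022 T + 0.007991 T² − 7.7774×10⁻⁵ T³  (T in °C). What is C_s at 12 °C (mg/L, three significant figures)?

C_s ≈ 10.7 mg/L

C_s = 14.652 − 0.41022×12 + 0.007991×12² − 7.7774×10⁻⁵×12³ = 10.75 mg/L.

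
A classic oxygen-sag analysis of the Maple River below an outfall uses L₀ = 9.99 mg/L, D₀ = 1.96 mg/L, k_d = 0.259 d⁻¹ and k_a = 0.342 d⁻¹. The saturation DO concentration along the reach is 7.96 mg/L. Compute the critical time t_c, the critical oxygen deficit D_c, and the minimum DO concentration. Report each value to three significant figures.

t_c ≈ 2.57 d; D_c ≈ 3.89 mg/L; min DO ≈ 4.07 mg/L

With k_a/k_d = 1.320 and 1 − D₀(k_a−k_d)/(k_d L₀) = 0.9371,
t_c = ln(1.320 × 0.9371) / (0.342 − 0.259) = ln(1.237) / 0.08300 = 0.2130/0.08300 = 2.567 d.
D_c = (k_d/k_a) L₀ e^(−k_d t_c) = (0.259/0.342) × 9.99 × e^(−0.259×2.567) = 0.7573 × 9.99 × 0.5144 = 3.892 mg/L.
Minimum DO = C_s − D_c = 7.96 − 3.892 = 4.068 mg/L.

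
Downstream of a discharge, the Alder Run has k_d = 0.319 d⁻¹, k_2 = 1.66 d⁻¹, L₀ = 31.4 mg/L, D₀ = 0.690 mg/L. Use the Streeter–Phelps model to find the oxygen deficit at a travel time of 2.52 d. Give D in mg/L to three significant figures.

k_d L₀/(k_2−k_d) = 0.319×31.4/(1.66−0.319) = 10.02/1.341 = 7.470 mg/L.
e^(−k_d t) = e^(−0.319×2.520) = 0.4476; e^(−k_2 t) = e^(−1.66×2.520) = 0.01525.
D = 7.470 × (0.4476 − 0.01525) + 0.690 × 0.01525 = 3.229 + 0.01052 = 3.240 mg/L.

D ≈ 3.24 mg/L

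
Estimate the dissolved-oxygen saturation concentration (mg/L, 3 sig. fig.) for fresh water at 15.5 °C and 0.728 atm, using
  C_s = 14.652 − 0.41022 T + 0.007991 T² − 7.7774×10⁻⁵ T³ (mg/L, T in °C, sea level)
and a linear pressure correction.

At sea level: C_s = 14.652 − 0.41022×15.5 + 0.007991×15.5² − 7.7774×10⁻⁵×15.5³ = 9.924 mg/L.
Pressure correction: C_s' = 9.924 × 0.728 = 7.225 mg/L.

C_s ≈ 7.22 mg/L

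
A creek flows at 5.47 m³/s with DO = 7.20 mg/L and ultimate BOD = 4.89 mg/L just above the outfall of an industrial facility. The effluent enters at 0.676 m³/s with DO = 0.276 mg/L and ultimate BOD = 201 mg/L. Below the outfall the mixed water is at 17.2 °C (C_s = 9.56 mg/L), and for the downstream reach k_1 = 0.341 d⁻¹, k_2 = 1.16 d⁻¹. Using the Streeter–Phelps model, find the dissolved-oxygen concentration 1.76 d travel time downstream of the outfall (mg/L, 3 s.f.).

Mixed DO = (5.47×7.20 + 0.676×0.276)/(5.47+0.676) = 39.57/6.146 = 6.438 mg/L.
Mixed L₀ = (5.47×4.89 + 0.676×201)/(6.146) = 162.6/6.146 = 26.46 mg/L.
Initial deficit D₀ = C_s − DO₀ = 9.56 − 6.438 = 3.122 mg/L.
D(1.76) = [0.341×26.46/(1.16−0.341)](e^(−0.341×1.76) − e^(−1.16×1.76)) + 3.122 e^(−1.16×1.76)
= 11.02 × (0.5487 − 0.1298) + 3.122 × 0.1298 = 5.020 mg/L.
DO = 9.56 − 5.020 = 4.540 mg/L.

DO ≈ 4.54 mg/L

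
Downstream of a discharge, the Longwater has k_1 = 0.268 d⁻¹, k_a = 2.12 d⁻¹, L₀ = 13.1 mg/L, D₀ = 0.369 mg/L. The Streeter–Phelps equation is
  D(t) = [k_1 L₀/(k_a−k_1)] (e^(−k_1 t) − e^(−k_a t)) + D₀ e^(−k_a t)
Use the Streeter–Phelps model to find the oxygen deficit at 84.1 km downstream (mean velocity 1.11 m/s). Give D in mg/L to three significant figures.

Travel time t = x/v = 84.1 km / (1.11 m/s) = 84100 m / 1.11 m/s = 75770 s = 0.8769 d.
k_1 L₀/(k_a−k_1) = 0.268×13.1/(2.12−0.268) = 3.511/1.852 = 1.896 mg/L.
e^(−k_1 t) = e^(−0.268×0.8769) = 0.7906; e^(−k_a t) = e^(−2.12×0.8769) = 0.1558.
D = 1.896 × (0.7906 − 0.1558) + 0.369 × 0.1558 = 1.203 + 0.05750 = 1.261 mg/L.

D ≈ 1.26 mg/L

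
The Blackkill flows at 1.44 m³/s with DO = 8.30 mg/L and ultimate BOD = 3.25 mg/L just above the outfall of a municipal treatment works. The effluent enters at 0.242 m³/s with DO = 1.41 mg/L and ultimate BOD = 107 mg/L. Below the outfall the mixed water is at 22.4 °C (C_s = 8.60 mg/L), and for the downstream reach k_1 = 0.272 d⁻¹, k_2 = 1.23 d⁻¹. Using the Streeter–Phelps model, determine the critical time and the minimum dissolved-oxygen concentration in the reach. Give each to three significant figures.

Mixed DO = (1.44×8.30 + 0.242×1.41)/(1.44+0.242) = 12.29/1.682 = 7.309 mg/L.
Mixed L₀ = (1.44×3.25 + 0.242×107)/(1.682) = 30.57/1.682 = 18.18 mg/L.
Initial deficit D₀ = C_s − DO₀ = 8.60 − 7.309 = 1.291 mg/L.
t_c = (1/0.9580) ln[(1.23/0.272)(1 − 1.291×0.9580/(0.272×18.18))] = 1.044 × ln(3.391) = 1.275 d.
D_c = (0.272/1.23) × 18.18 × e^(−0.272×1.275) = 0.2211 × 18.18 × 0.7070 = 2.842 mg/L.
Minimum DO = 8.60 − 2.842 = 5.758 mg/L.

t_c ≈ 1.27 d; minimum DO ≈ 5.76 mg/L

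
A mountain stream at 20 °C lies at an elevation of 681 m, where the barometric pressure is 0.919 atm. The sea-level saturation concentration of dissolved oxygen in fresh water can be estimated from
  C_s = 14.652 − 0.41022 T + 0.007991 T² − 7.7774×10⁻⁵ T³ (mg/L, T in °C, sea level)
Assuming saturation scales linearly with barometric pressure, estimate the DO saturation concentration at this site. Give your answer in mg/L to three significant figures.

At sea level: C_s = 14.652 − 0.41022×20 + 0.007991×20² − 7.7774×10⁻⁵×20³ = 9.022 mg/L.
Pressure correction: C_s' = 9.022 × 0.919 = 8.291 mg/L.

C_s ≈ 8.29 mg/L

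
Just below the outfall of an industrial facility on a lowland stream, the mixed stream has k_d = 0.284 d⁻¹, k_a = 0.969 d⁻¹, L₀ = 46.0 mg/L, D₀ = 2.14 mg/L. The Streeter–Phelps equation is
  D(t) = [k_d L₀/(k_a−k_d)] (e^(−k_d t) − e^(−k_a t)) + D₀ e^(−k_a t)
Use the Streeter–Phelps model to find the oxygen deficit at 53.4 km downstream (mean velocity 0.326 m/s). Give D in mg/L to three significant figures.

D ≈ 8.43 mg/L

Travel time t = x/v = 53.4 km / (0.326 m/s) = 53400 m / 0.326 m/s = 163800 s = 1.896 d.
k_d L₀/(k_a−k_d) = 0.284×46.0/(0.969−0.284) = 13.06/0.6850 = 19.07 mg/L.
e^(−k_d t) = e^(−0.284×1.896) = 0.5837; e^(−k_a t) = e^(−0.969×1.896) = 0.1593.
D = 19.07 × (0.5837 − 0.1593) + 2.14 × 0.1593 = 8.094 + 0.3409 = 8.435 mg/L.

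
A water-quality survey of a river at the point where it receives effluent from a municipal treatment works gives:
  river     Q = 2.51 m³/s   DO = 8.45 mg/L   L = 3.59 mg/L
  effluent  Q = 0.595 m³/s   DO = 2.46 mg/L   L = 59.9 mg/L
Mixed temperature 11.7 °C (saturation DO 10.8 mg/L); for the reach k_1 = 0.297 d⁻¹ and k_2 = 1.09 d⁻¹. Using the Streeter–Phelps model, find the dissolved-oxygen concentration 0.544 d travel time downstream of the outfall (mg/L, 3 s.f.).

Mixed DO = (2.51×8.45 + 0.595×2.46)/(2.51+0.595) = 22.67/3.105 = 7.302 mg/L.
Mixed L₀ = (2.51×3.59 + 0.595×59.9)/(3.105) = 44.65/3.105 = 14.38 mg/L.
Initial deficit D₀ = C_s − DO₀ = 10.8 − 7.302 = 3.498 mg/L.
D(0.544) = [0.297×14.38/(1.09−0.297)](e^(−0.297×0.544) − e^(−1.09×0.544)) + 3.498 e^(−1.09×0.544)
= 5.386 × (0.8508 − 0.5527) + 3.498 × 0.5527 = 3.539 mg/L.
DO = 10.8 − 3.539 = 7.261 mg/L.

DO ≈ 7.26 mg/L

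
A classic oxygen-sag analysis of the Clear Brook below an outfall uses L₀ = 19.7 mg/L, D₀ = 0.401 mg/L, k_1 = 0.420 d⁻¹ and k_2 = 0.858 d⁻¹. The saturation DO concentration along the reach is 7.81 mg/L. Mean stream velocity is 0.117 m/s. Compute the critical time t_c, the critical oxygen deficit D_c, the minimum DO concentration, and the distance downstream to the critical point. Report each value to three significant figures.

t_c ≈ 1.58 d; D_c ≈ 4.96 mg/L; min DO ≈ 2.85 mg/L; x_c ≈ 16.0 km

t_c = [1/(k_2−k_1)] ln[(k_2/k_1)(1 − D₀(k_2−k_1)/(k_1 L₀))]
= [1/(0.858−0.420)] ln[(0.858/0.420)(1 − 0.401×0.4380/(0.420×19.7))]
= (1/0.4380) ln[2.043 × 0.9788] = 2.283 × ln(1.999) = 2.283 × 0.6929 = 1.582 d.
L(t_c) = L₀ e^(−k_1 t_c) = 19.7 × 0.5146 = 10.14 mg/L, and at the critical point k_2 D_c = k_1 L, so D_c = (0.420/0.858) × 10.14 = 4.962 mg/L.
Minimum DO = C_s − D_c = 7.81 − 4.962 = 2.848 mg/L.
x_c = v t_c = 0.117 m/s × 1.582 d × 86400 s/d = 15990 m ≈ 16.0 km.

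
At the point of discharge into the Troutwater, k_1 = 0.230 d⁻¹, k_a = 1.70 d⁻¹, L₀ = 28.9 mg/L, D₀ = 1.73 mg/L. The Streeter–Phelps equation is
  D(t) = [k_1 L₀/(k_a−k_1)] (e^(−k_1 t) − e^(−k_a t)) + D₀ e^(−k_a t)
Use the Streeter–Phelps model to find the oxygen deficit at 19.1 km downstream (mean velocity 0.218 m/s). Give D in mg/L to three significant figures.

Travel time t = x/v = 19.1 km / (0.218 m/s) = 19100 m / 0.218 m/s = 87610 s = 1.014 d.
k_1 L₀/(k_a−k_1) = 0.230×28.9/(1.70−0.230) = 6.647/1.470 = 4.522 mg/L.
e^(−k_1 t) = e^(−0.230×1.014) = 0.7920; e^(−k_a t) = e^(−1.70×1.014) = 0.1784.
D = 4.522 × (0.7920 − 0.1784) + 1.73 × 0.1784 = 2.775 + 0.3086 = 3.083 mg/L.

D ≈ 3.08 mg/L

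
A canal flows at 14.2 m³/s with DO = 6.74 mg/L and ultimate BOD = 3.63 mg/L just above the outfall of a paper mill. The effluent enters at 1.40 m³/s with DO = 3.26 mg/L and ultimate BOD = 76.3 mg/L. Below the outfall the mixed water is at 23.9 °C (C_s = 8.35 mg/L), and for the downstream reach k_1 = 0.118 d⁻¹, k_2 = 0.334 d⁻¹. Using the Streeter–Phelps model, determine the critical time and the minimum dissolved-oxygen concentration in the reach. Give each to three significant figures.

t_c ≈ 2.85 d; minimum DO ≈ 5.79 mg/L

Mixed DO = (14.2×6.74 + 1.40×3.26)/(14.2+1.40) = 100.3/15.60 = 6.428 mg/L.
Mixed L₀ = (14.2×3.63 + 1.40×76.3)/(15.60) = 158.4/15.60 = 10.15 mg/L.
Initial deficit D₀ = C_s − DO₀ = 8.35 − 6.428 = 1.922 mg/L.
t_c = (1/0.2160) ln[(0.334/0.118)(1 − 1.922×0.2160/(0.118×10.15))] = 4.630 × ln(1.849) = 2.847 d.
D_c = (0.118/0.334) × 10.15 × e^(−0.118×2.847) = 0.3533 × 10.15 × 0.7147 = 2.563 mg/L.
Minimum DO = 8.35 − 2.563 = 5.787 mg/L.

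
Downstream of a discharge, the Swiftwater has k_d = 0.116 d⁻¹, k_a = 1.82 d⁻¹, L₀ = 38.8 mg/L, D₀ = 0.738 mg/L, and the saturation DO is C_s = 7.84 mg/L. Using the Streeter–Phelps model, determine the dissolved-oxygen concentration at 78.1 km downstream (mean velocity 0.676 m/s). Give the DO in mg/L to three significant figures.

Travel time t = x/v = 78.1 km / (0.676 m/s) = 78100 m / 0.676 m/s = 115500 s = 1.337 d.
k_d L₀/(k_a−k_d) = 0.116×38.8/(1.82−0.116) = 4.501/1.704 = 2.641 mg/L.
e^(−k_d t) = e^(−0.116×1.337) = 0.8563; e^(−k_a t) = e^(−1.82×1.337) = 0.08771.
D = 2.641 × (0.8563 − 0.08771) + 0.738 × 0.08771 = 2.030 + 0.06473 = 2.095 mg/L.
DO = C_s − D = 7.84 − 2.095 = 5.745 mg/L.

DO ≈ 5.75 mg/L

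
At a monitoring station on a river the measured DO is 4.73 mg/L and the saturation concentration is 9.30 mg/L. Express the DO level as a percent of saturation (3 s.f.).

% saturation = C/C_s × 100 = 4.73/9.30 × 100 = 50.9 %.

50.9 % saturation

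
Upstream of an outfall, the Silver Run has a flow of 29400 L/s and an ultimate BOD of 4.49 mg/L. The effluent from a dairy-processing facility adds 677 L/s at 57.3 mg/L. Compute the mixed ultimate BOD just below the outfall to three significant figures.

Flow-weighted mixing: C = (Q_r C_r + Q_w C_w)/(Q_r + Q_w)
= (29400×4.49 + 677×57.3)/(29400 + 677) = 170800/30080 = 5.679 mg/L.

5.68 mg/L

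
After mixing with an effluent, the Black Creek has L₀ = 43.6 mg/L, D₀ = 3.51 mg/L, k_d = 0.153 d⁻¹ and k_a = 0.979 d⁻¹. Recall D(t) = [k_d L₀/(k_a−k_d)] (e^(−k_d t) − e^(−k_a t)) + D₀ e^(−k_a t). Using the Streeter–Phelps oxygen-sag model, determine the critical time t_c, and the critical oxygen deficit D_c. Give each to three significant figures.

With k_a/k_d = 6.399 and 1 − D₀(k_a−k_d)/(k_d L₀) = 0.5654,
t_c = ln(6.399 × 0.5654) / (0.979 − 0.153) = ln(3.618) / 0.8260 = 1.286/0.8260 = 1.557 d.
D_c = (k_d/k_a) L₀ e^(−k_d t_c) = (0.153/0.979) × 43.6 × e^(−0.153×1.557) = 0.1563 × 43.6 × 0.7881 = 5.370 mg/L.

t_c ≈ 1.56 d; D_c ≈ 5.37 mg/L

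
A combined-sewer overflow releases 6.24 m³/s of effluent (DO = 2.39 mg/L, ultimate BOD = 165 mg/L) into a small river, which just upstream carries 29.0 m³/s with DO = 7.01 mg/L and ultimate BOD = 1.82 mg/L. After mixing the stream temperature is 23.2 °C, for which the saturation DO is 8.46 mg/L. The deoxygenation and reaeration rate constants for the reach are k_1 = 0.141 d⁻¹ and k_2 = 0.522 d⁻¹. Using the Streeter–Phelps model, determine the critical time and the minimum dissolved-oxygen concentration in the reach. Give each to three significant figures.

t_c ≈ 2.85 d; minimum DO ≈ 2.91 mg/L

Mixed DO = (29.0×7.01 + 6.24×2.39)/(29.0+6.24) = 218.2/35.24 = 6.192 mg/L.
Mixed L₀ = (29.0×1.82 + 6.24×165)/(35.24) = 1082/35.24 = 30.71 mg/L.
Initial deficit D₀ = C_s − DO₀ = 8.46 − 6.192 = 2.268 mg/L.
t_c = (1/0.3810) ln[(0.522/0.141)(1 − 2.268×0.3810/(0.141×30.71))] = 2.625 × ln(2.963) = 2.851 d.
D_c = (0.141/0.522) × 30.71 × e^(−0.141×2.851) = 0.2701 × 30.71 × 0.6690 = 5.550 mg/L.
Minimum DO = 8.46 − 5.550 = 2.910 mg/L.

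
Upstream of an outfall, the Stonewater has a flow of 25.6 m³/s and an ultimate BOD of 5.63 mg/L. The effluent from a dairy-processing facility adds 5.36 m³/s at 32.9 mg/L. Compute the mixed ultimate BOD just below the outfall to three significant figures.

10.4 mg/L

Flow-weighted mixing: C = (Q_r C_r + Q_w C_w)/(Q_r + Q_w)
= (25.6×5.63 + 5.36×32.9)/(25.6 + 5.36) = 320.5/30.96 = 10.35 mg/L.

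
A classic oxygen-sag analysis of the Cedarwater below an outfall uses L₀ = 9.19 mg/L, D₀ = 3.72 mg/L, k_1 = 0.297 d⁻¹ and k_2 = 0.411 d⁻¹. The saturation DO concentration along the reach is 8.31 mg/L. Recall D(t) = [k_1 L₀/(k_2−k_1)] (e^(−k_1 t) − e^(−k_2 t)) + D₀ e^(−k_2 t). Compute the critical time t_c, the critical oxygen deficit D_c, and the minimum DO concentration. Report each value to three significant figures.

At the critical point dD/dt = 0, so k_1 L₀ e^(−k_1 t) = k_2 D. Substituting D(t) from the Streeter–Phelps equation and solving for t gives
t_c = ln[(k_2/k_1)(1 − D₀(k_2−k_1)/(k_1 L₀))] / (k_2−k_1).
Here k_2−k_1 = 0.1140 d⁻¹ and 1 − D₀(k_2−k_1)/(k_1 L₀) = 1 − 3.72×0.1140/(0.297×9.19) = 0.8446, so
t_c = ln(1.384 × 0.8446) / 0.1140 = 0.1560 / 0.1140 = 1.368 d.
D_c = (k_1/k_2) L₀ e^(−k_1 t_c) = (0.297/0.411) × 9.19 × e^(−0.297×1.368) = 0.7226 × 9.19 × 0.6660 = 4.423 mg/L.
Minimum DO = C_s − D_c = 8.31 − 4.423 = 3.887 mg/L.

t_c ≈ 1.37 d; D_c ≈ 4.42 mg/L; min DO ≈ 3.89 mg/L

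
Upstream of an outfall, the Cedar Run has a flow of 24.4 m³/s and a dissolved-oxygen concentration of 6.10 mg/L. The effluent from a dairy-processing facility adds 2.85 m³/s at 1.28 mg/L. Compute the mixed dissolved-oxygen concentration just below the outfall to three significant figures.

Flow-weighted mixing: C = (Q_r C_r + Q_w C_w)/(Q_r + Q_w)
= (24.4×6.10 + 2.85×1.28)/(24.4 + 2.85) = 152.5/27.25 = 5.596 mg/L.

5.60 mg/L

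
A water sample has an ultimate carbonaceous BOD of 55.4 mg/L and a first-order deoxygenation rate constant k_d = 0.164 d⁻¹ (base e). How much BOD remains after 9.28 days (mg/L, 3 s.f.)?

L_t = L₀ e^(−k_d t) = 55.4 × e^(−0.164×9.28) = 55.4 × 0.2183 = 12.09 mg/L.

L ≈ 12.1 mg/L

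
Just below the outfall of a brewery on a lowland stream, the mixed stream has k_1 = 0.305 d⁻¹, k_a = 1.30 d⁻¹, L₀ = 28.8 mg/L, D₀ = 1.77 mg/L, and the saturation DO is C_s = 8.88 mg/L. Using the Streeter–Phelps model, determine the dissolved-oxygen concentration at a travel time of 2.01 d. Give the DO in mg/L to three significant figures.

k_1 L₀/(k_a−k_1) = 0.305×28.8/(1.30−0.305) = 8.784/0.9950 = 8.828 mg/L.
e^(−k_1 t) = e^(−0.305×2.010) = 0.5417; e^(−k_a t) = e^(−1.30×2.010) = 0.07331.
D = 8.828 × (0.5417 − 0.07331) + 1.77 × 0.07331 = 4.135 + 0.1298 = 4.265 mg/L.
DO = C_s − D = 8.88 − 4.265 = 4.615 mg/L.

DO ≈ 4.62 mg/L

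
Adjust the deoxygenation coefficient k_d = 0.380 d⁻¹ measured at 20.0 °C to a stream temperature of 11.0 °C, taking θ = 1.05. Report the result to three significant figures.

k_d(T₂) = k_d(T₁) · θ^(T₂−T₁) = 0.380 × 1.05^(11.0−20.0)
= 0.380 × 1.05^-9.00 = 0.380 × 0.6446 = 0.2450 d⁻¹.

k_d ≈ 0.245 d⁻¹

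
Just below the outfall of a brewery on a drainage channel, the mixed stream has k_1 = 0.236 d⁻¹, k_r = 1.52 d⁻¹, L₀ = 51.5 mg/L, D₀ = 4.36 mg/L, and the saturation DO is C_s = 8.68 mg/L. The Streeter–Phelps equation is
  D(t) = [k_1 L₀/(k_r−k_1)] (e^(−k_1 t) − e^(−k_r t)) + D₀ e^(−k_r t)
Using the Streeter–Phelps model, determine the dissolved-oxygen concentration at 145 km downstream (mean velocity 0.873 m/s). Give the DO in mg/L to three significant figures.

DO ≈ 2.94 mg/L

Travel time t = x/v = 145 km / (0.873 m/s) = 145000 m / 0.873 m/s = 166100 s = 1.922 d.
k_1 L₀/(k_r−k_1) = 0.236×51.5/(1.52−0.236) = 12.15/1.284 = 9.466 mg/L.
e^(−k_1 t) = e^(−0.236×1.922) = 0.6353; e^(−k_r t) = e^(−1.52×1.922) = 0.05382.
D = 9.466 × (0.6353 − 0.05382) + 4.36 × 0.05382 = 5.504 + 0.2347 = 5.739 mg/L.
DO = C_s − D = 8.68 − 5.739 = 2.941 mg/L.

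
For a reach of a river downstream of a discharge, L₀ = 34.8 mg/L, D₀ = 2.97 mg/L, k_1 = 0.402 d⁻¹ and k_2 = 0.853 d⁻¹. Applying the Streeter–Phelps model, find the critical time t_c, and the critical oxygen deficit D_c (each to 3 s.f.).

At the critical point dD/dt = 0, so k_1 L₀ e^(−k_1 t) = k_2 D. Substituting D(t) from the Streeter–Phelps equation and solving for t gives
t_c = ln[(k_2/k_1)(1 − D₀(k_2−k_1)/(k_1 L₀))] / (k_2−k_1).
Here k_2−k_1 = 0.4510 d⁻¹ and 1 − D₀(k_2−k_1)/(k_1 L₀) = 1 − 2.97×0.4510/(0.402×34.8) = 0.9043, so
t_c = ln(2.122 × 0.9043) / 0.4510 = 0.6517 / 0.4510 = 1.445 d.
L(t_c) = L₀ e^(−k_1 t_c) = 34.8 × 0.5594 = 19.47 mg/L, and at the critical point k_2 D_c = k_1 L, so D_c = (0.402/0.853) × 19.47 = 9.175 mg/L.

t_c ≈ 1.44 d; D_c ≈ 9.17 mg/L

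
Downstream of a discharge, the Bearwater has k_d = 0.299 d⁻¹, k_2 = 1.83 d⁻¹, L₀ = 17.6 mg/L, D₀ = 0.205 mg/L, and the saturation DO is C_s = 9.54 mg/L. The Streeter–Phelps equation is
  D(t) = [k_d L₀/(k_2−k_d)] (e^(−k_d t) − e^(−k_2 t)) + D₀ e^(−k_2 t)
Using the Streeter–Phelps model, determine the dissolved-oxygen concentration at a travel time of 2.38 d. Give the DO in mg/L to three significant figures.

k_d L₀/(k_2−k_d) = 0.299×17.6/(1.83−0.299) = 5.262/1.531 = 3.437 mg/L.
e^(−k_d t) = e^(−0.299×2.380) = 0.4908; e^(−k_2 t) = e^(−1.83×2.380) = 0.01284.
D = 3.437 × (0.4908 − 0.01284) + 0.205 × 0.01284 = 1.643 + 0.002632 = 1.646 mg/L.
DO = C_s − D = 9.54 − 1.646 = 7.894 mg/L.

DO ≈ 7.89 mg/L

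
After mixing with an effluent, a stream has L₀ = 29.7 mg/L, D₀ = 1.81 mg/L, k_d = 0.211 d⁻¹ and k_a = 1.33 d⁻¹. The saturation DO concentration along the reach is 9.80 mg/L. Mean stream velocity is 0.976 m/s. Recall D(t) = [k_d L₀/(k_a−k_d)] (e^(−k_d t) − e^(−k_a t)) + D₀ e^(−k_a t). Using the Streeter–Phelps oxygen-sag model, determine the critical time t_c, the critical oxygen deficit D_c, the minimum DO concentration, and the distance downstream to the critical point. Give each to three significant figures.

t_c ≈ 1.30 d; D_c ≈ 3.58 mg/L; min DO ≈ 6.22 mg/L; x_c ≈ 109 km

t_c = [1/(k_a−k_d)] ln[(k_a/k_d)(1 − D₀(k_a−k_d)/(k_d L₀))]
= [1/(1.33−0.211)] ln[(1.33/0.211)(1 − 1.81×1.119/(0.211×29.7))]
= (1/1.119) ln[6.303 × 0.6768] = 0.8937 × ln(4.266) = 0.8937 × 1.451 = 1.296 d.
L(t_c) = L₀ e^(−k_d t_c) = 29.7 × 0.7607 = 22.59 mg/L, and at the critical point k_a D_c = k_d L, so D_c = (0.211/1.33) × 22.59 = 3.584 mg/L.
Minimum DO = C_s − D_c = 9.80 − 3.584 = 6.216 mg/L.
x_c = v t_c = 0.976 m/s × 1.296 d × 86400 s/d = 109300 m ≈ 109 km.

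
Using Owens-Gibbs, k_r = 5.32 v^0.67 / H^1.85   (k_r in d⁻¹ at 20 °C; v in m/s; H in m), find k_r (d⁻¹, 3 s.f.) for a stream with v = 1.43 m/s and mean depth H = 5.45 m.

k_r ≈ 0.294 d⁻¹

k_r = 5.32 × 1.43^0.67 / 5.45^1.85 = 5.32 × 1.271 / 23.03 = 0.2935 d⁻¹.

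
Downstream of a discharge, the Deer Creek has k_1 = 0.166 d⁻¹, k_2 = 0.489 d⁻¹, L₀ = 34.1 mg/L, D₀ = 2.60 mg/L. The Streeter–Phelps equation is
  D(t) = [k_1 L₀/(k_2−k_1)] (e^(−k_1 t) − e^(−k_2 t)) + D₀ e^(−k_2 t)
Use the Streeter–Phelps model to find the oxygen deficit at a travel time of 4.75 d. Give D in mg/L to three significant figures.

D ≈ 6.50 mg/L

k_1 L₀/(k_2−k_1) = 0.166×34.1/(0.489−0.166) = 5.661/0.3230 = 17.53 mg/L.
e^(−k_1 t) = e^(−0.166×4.750) = 0.4545; e^(−k_2 t) = e^(−0.489×4.750) = 0.09800.
D = 17.53 × (0.4545 − 0.09800) + 2.60 × 0.09800 = 6.248 + 0.2548 = 6.503 mg/L.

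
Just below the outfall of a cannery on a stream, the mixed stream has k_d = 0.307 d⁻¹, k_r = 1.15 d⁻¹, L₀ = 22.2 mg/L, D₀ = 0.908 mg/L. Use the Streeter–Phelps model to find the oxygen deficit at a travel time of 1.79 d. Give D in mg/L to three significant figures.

D ≈ 3.75 mg/L

k_d L₀/(k_r−k_d) = 0.307×22.2/(1.15−0.307) = 6.815/0.8430 = 8.085 mg/L.
e^(−k_d t) = e^(−0.307×1.790) = 0.5772; e^(−k_r t) = e^(−1.15×1.790) = 0.1276.
D = 8.085 × (0.5772 − 0.1276) + 0.908 × 0.1276 = 3.635 + 0.1159 = 3.751 mg/L.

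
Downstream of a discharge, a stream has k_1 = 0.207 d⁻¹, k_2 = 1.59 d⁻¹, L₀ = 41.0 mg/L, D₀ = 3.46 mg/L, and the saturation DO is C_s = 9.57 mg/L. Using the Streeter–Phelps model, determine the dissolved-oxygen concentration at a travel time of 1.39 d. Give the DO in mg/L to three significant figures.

k_1 L₀/(k_2−k_1) = 0.207×41.0/(1.59−0.207) = 8.487/1.383 = 6.137 mg/L.
e^(−k_1 t) = e^(−0.207×1.390) = 0.7500; e^(−k_2 t) = e^(−1.59×1.390) = 0.1097.
D = 6.137 × (0.7500 − 0.1097) + 3.46 × 0.1097 = 3.929 + 0.3795 = 4.309 mg/L.
DO = C_s − D = 9.57 − 4.309 = 5.261 mg/L.

DO ≈ 5.26 mg/L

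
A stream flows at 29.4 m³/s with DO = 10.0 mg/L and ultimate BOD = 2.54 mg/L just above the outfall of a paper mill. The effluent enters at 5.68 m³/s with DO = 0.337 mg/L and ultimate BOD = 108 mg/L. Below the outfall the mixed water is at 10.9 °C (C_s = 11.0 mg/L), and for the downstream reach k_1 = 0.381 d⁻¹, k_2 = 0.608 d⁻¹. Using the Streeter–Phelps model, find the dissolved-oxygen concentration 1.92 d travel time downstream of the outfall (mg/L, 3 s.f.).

Mixed DO = (29.4×10.0 + 5.68×0.337)/(29.4+5.68) = 295.9/35.08 = 8.435 mg/L.
Mixed L₀ = (29.4×2.54 + 5.68×108)/(35.08) = 688.1/35.08 = 19.62 mg/L.
Initial deficit D₀ = C_s − DO₀ = 11.0 − 8.435 = 2.565 mg/L.
D(1.92) = [0.381×19.62/(0.608−0.381)](e^(−0.381×1.92) − e^(−0.608×1.92)) + 2.565 e^(−0.608×1.92)
= 32.92 × (0.4812 − 0.3112) + 2.565 × 0.3112 = 6.395 mg/L.
DO = 11.0 − 6.395 = 4.605 mg/L.

DO ≈ 4.61 mg/L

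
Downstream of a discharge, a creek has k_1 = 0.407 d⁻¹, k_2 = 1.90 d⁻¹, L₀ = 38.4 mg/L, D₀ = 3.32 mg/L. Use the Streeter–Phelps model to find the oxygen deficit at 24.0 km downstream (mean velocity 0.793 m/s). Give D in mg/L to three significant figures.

Travel time t = x/v = 24.0 km / (0.793 m/s) = 24000 m / 0.793 m/s = 30260 s = 0.3503 d.
k_1 L₀/(k_2−k_1) = 0.407×38.4/(1.90−0.407) = 15.63/1.493 = 10.47 mg/L.
e^(−k_1 t) = e^(−0.407×0.3503) = 0.8671; e^(−k_2 t) = e^(−1.90×0.3503) = 0.5140.
D = 10.47 × (0.8671 − 0.5140) + 3.32 × 0.5140 = 3.697 + 1.706 = 5.403 mg/L.

D ≈ 5.40 mg/L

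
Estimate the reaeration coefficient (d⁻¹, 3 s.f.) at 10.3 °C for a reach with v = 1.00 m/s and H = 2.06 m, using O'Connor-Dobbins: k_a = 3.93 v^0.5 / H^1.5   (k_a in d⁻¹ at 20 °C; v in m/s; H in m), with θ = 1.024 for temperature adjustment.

k_a ≈ 1.06 d⁻¹

k_a(20) = 3.93 × 1.00^0.5 / 2.06^1.5 = 3.93 × 1.000 / 2.957 = 1.329 d⁻¹.
k_a(10.3) = 1.329 × 1.024^(10.3−20) = 1.329 × 0.7945 = 1.056 d⁻¹.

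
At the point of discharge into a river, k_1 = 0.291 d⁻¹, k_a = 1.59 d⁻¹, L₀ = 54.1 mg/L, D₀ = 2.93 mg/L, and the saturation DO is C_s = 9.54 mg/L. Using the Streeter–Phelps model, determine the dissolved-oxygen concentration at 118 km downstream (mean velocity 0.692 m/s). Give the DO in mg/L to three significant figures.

Travel time t = x/v = 118 km / (0.692 m/s) = 118000 m / 0.692 m/s = 170500 s = 1.974 d.
k_1 L₀/(k_a−k_1) = 0.291×54.1/(1.59−0.291) = 15.74/1.299 = 12.12 mg/L.
e^(−k_1 t) = e^(−0.291×1.974) = 0.5631; e^(−k_a t) = e^(−1.59×1.974) = 0.04337.
D = 12.12 × (0.5631 − 0.04337) + 2.93 × 0.04337 = 6.299 + 0.1271 = 6.426 mg/L.
DO = C_s − D = 9.54 − 6.426 = 3.114 mg/L.

DO ≈ 3.11 mg/L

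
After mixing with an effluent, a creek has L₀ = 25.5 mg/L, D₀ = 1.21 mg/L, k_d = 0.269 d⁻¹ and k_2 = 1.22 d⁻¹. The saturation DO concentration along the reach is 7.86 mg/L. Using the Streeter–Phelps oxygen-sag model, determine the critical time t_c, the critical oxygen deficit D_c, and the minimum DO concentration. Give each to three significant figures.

t_c ≈ 1.40 d; D_c ≈ 3.86 mg/L; min DO ≈ 4.00 mg/L

At the critical point dD/dt = 0, so k_d L₀ e^(−k_d t) = k_2 D. Substituting D(t) from the Streeter–Phelps equation and solving for t gives
t_c = ln[(k_2/k_d)(1 − D₀(k_2−k_d)/(k_d L₀))] / (k_2−k_d).
Here k_2−k_d = 0.9510 d⁻¹ and 1 − D₀(k_2−k_d)/(k_d L₀) = 1 − 1.21×0.9510/(0.269×25.5) = 0.8322, so
t_c = ln(4.535 × 0.8322) / 0.9510 = 1.328 / 0.9510 = 1.397 d.
D_c = (k_d/k_2) L₀ e^(−k_d t_c) = (0.269/1.22) × 25.5 × e^(−0.269×1.397) = 0.2205 × 25.5 × 0.6868 = 3.862 mg/L.
Minimum DO = C_s − D_c = 7.86 − 3.862 = 3.998 mg/L.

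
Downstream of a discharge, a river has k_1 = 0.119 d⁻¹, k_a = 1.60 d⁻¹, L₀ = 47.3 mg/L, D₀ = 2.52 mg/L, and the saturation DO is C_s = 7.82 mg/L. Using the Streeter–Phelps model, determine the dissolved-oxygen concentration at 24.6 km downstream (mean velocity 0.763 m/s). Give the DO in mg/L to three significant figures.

Travel time t = x/v = 24.6 km / (0.763 m/s) = 24600 m / 0.763 m/s = 32240 s = 0.3732 d.
k_1 L₀/(k_a−k_1) = 0.119×47.3/(1.60−0.119) = 5.629/1.481 = 3.801 mg/L.
e^(−k_1 t) = e^(−0.119×0.3732) = 0.9566; e^(−k_a t) = e^(−1.60×0.3732) = 0.5504.
D = 3.801 × (0.9566 − 0.5504) + 2.52 × 0.5504 = 1.544 + 1.387 = 2.931 mg/L.
DO = C_s − D = 7.82 − 2.931 = 4.889 mg/L.

DO ≈ 4.89 mg/L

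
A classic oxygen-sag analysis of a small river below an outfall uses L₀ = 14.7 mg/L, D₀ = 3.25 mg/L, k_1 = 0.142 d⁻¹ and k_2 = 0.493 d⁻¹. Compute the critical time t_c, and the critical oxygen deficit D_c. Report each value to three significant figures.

t_c = [1/(k_2−k_1)] ln[(k_2/k_1)(1 − D₀(k_2−k_1)/(k_1 L₀))]
= [1/(0.493−0.142)] ln[(0.493/0.142)(1 − 3.25×0.3510/(0.142×14.7))]
= (1/0.3510) ln[3.472 × 0.4535] = 2.849 × ln(1.574) = 2.849 × 0.4539 = 1.293 d.
L(t_c) = L₀ e^(−k_1 t_c) = 14.7 × 0.8322 = 12.23 mg/L, and at the critical point k_2 D_c = k_1 L, so D_c = (0.142/0.493) × 12.23 = 3.524 mg/L.

t_c ≈ 1.29 d; D_c ≈ 3.52 mg/L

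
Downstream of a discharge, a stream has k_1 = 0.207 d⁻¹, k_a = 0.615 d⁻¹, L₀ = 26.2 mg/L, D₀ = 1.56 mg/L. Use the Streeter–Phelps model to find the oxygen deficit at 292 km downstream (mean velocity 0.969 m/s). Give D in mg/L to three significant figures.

D ≈ 5.08 mg/L

Travel time t = x/v = 292 km / (0.969 m/s) = 292000 m / 0.969 m/s = 301300 s = 3.488 d.
k_1 L₀/(k_a−k_1) = 0.207×26.2/(0.615−0.207) = 5.423/0.4080 = 13.29 mg/L.
e^(−k_1 t) = e^(−0.207×3.488) = 0.4858; e^(−k_a t) = e^(−0.615×3.488) = 0.1171.
D = 13.29 × (0.4858 − 0.1171) + 1.56 × 0.1171 = 4.901 + 0.1826 = 5.084 mg/L.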